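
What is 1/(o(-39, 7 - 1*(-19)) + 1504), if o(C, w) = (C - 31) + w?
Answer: 1/1460 ≈ 0.00068493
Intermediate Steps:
o(C, w) = -31 + C + w (o(C, w) = (-31 + C) + w = -31 + C + w)
1/(o(-39, 7 - 1*(-19)) + 1504) = 1/((-31 - 39 + (7 - 1*(-19))) + 1504) = 1/((-31 - 39 + (7 + 19)) + 1504) = 1/((-31 - 39 + 26) + 1504) = 1/(-44 + 1504) = 1/1460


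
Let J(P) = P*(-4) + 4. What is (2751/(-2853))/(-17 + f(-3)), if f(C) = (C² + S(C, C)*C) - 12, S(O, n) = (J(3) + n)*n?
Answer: 131/16167 ≈ 0.0081029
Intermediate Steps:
J(P) = 4 - 4*P (J(P) = -4*P + 4 = 4 - 4*P)
S(O, n) = n*(-8 + n) (S(O, n) = ((4 - 4*3) + n)*n = ((4 - 12) + n)*n = (-8 + n)*n = n*(-8 + n))
f(C) = -12 + C² + C²*(-8 + C) (f(C) = (C² + (C*(-8 + C))*C) - 12 = (C² + C²*(-8 + C)) - 12 = -12 + C² + C²*(-8 + C))
(2751/(-2853))/(-17 + f(-3)) = (2751/(-2853))/(-17 + (-12 + (-3)³ - 7*(-3)²)) = (2751*(-1/2853))/(-17 + (-12 - 27 - 7*9)) = -917/951/(-17 + (-12 - 27 - 63)) = -917/951/(-17 - 102) = -917/951/(-119) = -1/119*(-917/951) = 131/16167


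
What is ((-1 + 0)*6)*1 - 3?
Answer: -9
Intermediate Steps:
((-1 + 0)*6)*1 - 3 = -1*6*1 - 3 = -6*1 - 3 = -6 - 3 = -9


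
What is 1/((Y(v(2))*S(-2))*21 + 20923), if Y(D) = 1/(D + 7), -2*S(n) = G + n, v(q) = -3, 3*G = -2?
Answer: 1/20930 ≈ 4.7778e-5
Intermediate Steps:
G = -⅔ (G = (⅓)*(-2) = -⅔ ≈ -0.66667)
S(n) = ⅓ - n/2 (S(n) = -(-⅔ + n)/2 = ⅓ - n/2)
Y(D) = 1/(7 + D)
1/((Y(v(2))*S(-2))*21 + 20923) = 1/(((⅓ - ½*(-2))/(7 - 3))*21 + 20923) = 1/(((⅓ + 1)/4)*21 + 20923) = 1/(((¼)*(4/3))*21 + 20923) = 1/((⅓)*21 + 20923) = 1/(7 + 20923) = 1/20930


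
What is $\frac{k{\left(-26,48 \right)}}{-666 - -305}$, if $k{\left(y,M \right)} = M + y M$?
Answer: $\frac{1200}{361} \approx 3.3241$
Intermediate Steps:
$k{\left(y,M \right)} = M + M y$
$\frac{k{\left(-26,48 \right)}}{-666 - -305} = \frac{48 \left(1 - 26\right)}{-666 - -305} = \frac{48 \left(-25\right)}{-666 + 305} = - \frac{1200}{-361} = \left(-1200\right) \left(- \frac{1}{361}\right) = \frac{1200}{361}$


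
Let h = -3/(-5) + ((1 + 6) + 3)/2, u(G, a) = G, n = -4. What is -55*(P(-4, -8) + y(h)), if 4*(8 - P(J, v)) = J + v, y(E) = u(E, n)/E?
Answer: -660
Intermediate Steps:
h = 28/5 (h = -3*(-⅕) + (7 + 3)*(½) = ⅗ + 10*(½) = ⅗ + 5 = 28/5 ≈ 5.6000)
y(E) = 1 (y(E) = E/E = 1)
P(J, v) = 8 - J/4 - v/4 (P(J, v) = 8 - (J + v)/4 = 8 + (-J/4 - v/4) = 8 - J/4 - v/4)
-55*(P(-4, -8) + y(h)) = -55*((8 - ¼*(-4) - ¼*(-8)) + 1) = -55*((8 + 1 + 2) + 1) = -55*(11 + 1) = -55*12 = -660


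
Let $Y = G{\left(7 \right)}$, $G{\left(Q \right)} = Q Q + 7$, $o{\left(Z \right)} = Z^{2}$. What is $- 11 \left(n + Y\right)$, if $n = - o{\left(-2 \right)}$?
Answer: $-572$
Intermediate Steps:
$G{\left(Q \right)} = 7 + Q^{2}$ ($G{\left(Q \right)} = Q^{2} + 7 = 7 + Q^{2}$)
$Y = 56$ ($Y = 7 + 7^{2} = 7 + 49 = 56$)
$n = -4$ ($n = - \left(-2\right)^{2} = \left(-1\right) 4 = -4$)
$- 11 \left(n + Y\right) = - 11 \left(-4 + 56\right) = \left(-11\right) 52 = -572$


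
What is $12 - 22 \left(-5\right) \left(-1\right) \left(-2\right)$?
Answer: $232$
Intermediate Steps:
$12 - 22 \left(-5\right) \left(-1\right) \left(-2\right) = 12 - 22 \cdot 5 \left(-2\right) = 12 - -220 = 12 + 220 = 232$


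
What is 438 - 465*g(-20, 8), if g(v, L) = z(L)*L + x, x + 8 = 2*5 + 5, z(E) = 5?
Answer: -21417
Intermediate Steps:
x = 7 (x = -8 + (2*5 + 5) = -8 + (10 + 5) = -8 + 15 = 7)
g(v, L) = 7 + 5*L (g(v, L) = 5*L + 7 = 7 + 5*L)
438 - 465*g(-20, 8) = 438 - 465*(7 + 5*8) = 438 - 465*(7 + 40) = 438 - 465*47 = 438 - 21855 = -21417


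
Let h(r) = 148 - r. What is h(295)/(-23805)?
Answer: 49/7935 ≈ 0.0061752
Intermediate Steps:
h(295)/(-23805) = (148 - 1*295)/(-23805) = (148 - 295)*(-1/23805) = -147*(-1/23805) = 49/7935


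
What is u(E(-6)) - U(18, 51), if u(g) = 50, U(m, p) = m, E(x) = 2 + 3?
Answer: 32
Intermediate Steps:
E(x) = 5
u(E(-6)) - U(18, 51) = 50 - 1*18 = 50 - 18 = 32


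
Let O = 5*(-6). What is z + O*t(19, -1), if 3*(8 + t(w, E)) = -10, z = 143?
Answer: 483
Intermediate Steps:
O = -30
t(w, E) = -34/3 (t(w, E) = -8 + (⅓)*(-10) = -8 - 10/3 = -34/3)
z + O*t(19, -1) = 143 - 30*(-34/3) = 143 + 340 = 483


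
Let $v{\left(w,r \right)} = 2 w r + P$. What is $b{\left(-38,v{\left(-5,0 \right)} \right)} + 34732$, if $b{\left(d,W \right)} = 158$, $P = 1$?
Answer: $34890$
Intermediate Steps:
$v{\left(w,r \right)} = 1 + 2 r w$ ($v{\left(w,r \right)} = 2 w r + 1 = 2 r w + 1 = 1 + 2 r w$)
$b{\left(-38,v{\left(-5,0 \right)} \right)} + 34732 = 158 + 34732 = 34890$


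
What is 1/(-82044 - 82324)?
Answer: -1/164368 ≈ -6.0839e-6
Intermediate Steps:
1/(-82044 - 82324) = 1/(-164368) = -1/164368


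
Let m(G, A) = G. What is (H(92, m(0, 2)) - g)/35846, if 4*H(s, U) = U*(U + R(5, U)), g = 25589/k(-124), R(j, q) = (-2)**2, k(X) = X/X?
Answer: -25589/35846 ≈ -0.71386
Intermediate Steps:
k(X) = 1
R(j, q) = 4
g = 25589 (g = 25589/1 = 25589*1 = 25589)
H(s, U) = U*(4 + U)/4 (H(s, U) = (U*(U + 4))/4 = (U*(4 + U))/4 = U*(4 + U)/4)
(H(92, m(0, 2)) - g)/35846 = ((1/4)*0*(4 + 0) - 1*25589)/35846 = ((1/4)*0*4 - 25589)*(1/35846) = (0 - 25589)*(1/35846) = -25589*1/35846 = -25589/35846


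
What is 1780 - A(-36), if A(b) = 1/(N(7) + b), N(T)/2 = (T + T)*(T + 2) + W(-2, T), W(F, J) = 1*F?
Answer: 377359/212 ≈ 1780.0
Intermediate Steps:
W(F, J) = F
N(T) = -4 + 4*T*(2 + T) (N(T) = 2*((T + T)*(T + 2) - 2) = 2*((2*T)*(2 + T) - 2) = 2*(2*T*(2 + T) - 2) = 2*(-2 + 2*T*(2 + T)) = -4 + 4*T*(2 + T))
A(b) = 1/(248 + b) (A(b) = 1/((-4 + 4*7² + 8*7) + b) = 1/((-4 + 4*49 + 56) + b) = 1/((-4 + 196 + 56) + b) = 1/(248 + b))
1780 - A(-36) = 1780 - 1/(248 - 36) = 1780 - 1/212 = 377359/212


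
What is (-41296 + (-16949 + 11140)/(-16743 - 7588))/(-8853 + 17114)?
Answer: -1004767167/200998391 ≈ -4.9989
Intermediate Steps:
(-41296 + (-16949 + 11140)/(-16743 - 7588))/(-8853 + 17114) = (-41296 - 5809/(-24331))/8261 = (-41296 - 5809*(-1/24331))*(1/8261) = (-41296 + 5809/24331)*(1/8261) = -1004767167/24331*1/8261 = -1004767167/200998391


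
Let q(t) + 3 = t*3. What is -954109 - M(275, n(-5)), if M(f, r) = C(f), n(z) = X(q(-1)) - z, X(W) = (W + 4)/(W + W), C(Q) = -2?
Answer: -954107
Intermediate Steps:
q(t) = -3 + 3*t (q(t) = -3 + t*3 = -3 + 3*t)
X(W) = (4 + W)/(2*W) (X(W) = (4 + W)/((2*W)) = (4 + W)*(1/(2*W)) = (4 + W)/(2*W))
n(z) = ⅙ - z (n(z) = (4 + (-3 + 3*(-1)))/(2*(-3 + 3*(-1))) - z = (4 + (-3 - 3))/(2*(-3 - 3)) - z = (½)*(4 - 6)/(-6) - z = (½)*(-⅙)*(-2) - z = ⅙ - z)
M(f, r) = -2
-954109 - M(275, n(-5)) = -954109 - 1*(-2) = -954109 + 2 = -954107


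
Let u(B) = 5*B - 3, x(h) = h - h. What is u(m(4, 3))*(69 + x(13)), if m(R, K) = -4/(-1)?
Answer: 1173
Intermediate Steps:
x(h) = 0
m(R, K) = 4 (m(R, K) = -4*(-1) = 4)
u(B) = -3 + 5*B
u(m(4, 3))*(69 + x(13)) = (-3 + 5*4)*(69 + 0) = (-3 + 20)*69 = 17*69 = 1173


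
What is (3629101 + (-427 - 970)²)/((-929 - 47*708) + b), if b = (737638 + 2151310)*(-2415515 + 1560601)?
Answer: -5580710/2469802124677 ≈ -2.2596e-6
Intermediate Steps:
b = -2469802090472 (b = 2888948*(-854914) = -2469802090472)
(3629101 + (-427 - 970)²)/((-929 - 47*708) + b) = (3629101 + (-427 - 970)²)/((-929 - 47*708) - 2469802090472) = (3629101 + (-1397)²)/((-929 - 33276) - 2469802090472) = (3629101 + 1951609)/(-34205 - 2469802090472) = 5580710/(-2469802124677) = 5580710*(-1/2469802124677) = -5580710/2469802124677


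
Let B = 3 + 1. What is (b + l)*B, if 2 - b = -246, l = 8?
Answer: 1024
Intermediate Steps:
b = 248 (b = 2 - 1*(-246) = 2 + 246 = 248)
B = 4
(b + l)*B = (248 + 8)*4 = 256*4 = 1024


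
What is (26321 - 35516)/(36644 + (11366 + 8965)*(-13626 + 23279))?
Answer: -9195/196291787 ≈ -4.6844e-5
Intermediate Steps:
(26321 - 35516)/(36644 + (11366 + 8965)*(-13626 + 23279)) = -9195/(36644 + 20331*9653) = -9195/(36644 + 196255143) = -9195/196291787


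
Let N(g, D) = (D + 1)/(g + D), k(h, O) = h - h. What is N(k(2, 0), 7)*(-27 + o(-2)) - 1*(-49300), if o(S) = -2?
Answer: 344868/7 ≈ 49267.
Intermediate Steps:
k(h, O) = 0
N(g, D) = (1 + D)/(D + g)
N(k(2, 0), 7)*(-27 + o(-2)) - 1*(-49300) = ((1 + 7)/(7 + 0))*(-27 - 2) - 1*(-49300) = (8/7)*(-29) + 49300 = -232/7 + 49300 = 344868/7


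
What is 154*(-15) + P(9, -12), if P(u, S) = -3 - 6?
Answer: -2319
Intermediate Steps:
P(u, S) = -9
154*(-15) + P(9, -12) = 154*(-15) - 9 = -2310 - 9 = -2319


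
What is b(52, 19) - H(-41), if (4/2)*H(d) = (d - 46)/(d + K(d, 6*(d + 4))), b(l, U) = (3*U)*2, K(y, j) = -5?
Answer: 10401/92 ≈ 113.05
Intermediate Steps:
b(l, U) = 6*U
H(d) = (-46 + d)/(2*(-5 + d)) (H(d) = ((d - 46)/(d - 5))/2 = ((-46 + d)/(-5 + d))/2 = (-46 + d)/(2*(-5 + d)))
b(52, 19) - H(-41) = 6*19 - (-46 - 41)/(2*(-5 - 41)) = 114 - (-87)/(2*(-46)) = 114 - (-1)*(-87)/(2*46) = 114 - 1*87/92 = 114 - 87/92 = 10401/92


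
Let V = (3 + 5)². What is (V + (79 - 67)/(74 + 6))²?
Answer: 1646089/400 ≈ 4115.2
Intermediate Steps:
V = 64 (V = 8² = 64)
(V + (79 - 67)/(74 + 6))² = (64 + (79 - 67)/(74 + 6))² = (64 + 12/80)² = (64 + 12*(1/80))² = (64 + 3/20)² = (1283/20)² = 1646089/400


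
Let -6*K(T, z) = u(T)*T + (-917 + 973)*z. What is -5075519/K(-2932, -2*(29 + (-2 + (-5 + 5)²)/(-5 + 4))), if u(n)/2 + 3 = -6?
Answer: 15226557/24652 ≈ 617.66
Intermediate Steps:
u(n) = -18 (u(n) = -6 + 2*(-6) = -6 - 12 = -18)
K(T, z) = 3*T - 28*z/3 (K(T, z) = -(-18*T + (-917 + 973)*z)/6 = -(-18*T + 56*z)/6 = 3*T - 28*z/3)
-5075519/K(-2932, -2*(29 + (-2 + (-5 + 5)²)/(-5 + 4))) = -5075519/(3*(-2932) - (-56)*(29 + (-2 + (-5 + 5)²)/(-5 + 4))/3) = -5075519/(-8796 - (-56)*(29 + (-2 + 0²)/(-1))/3) = -5075519/(-8796 - (-56)*(29 + (-2 + 0)*(-1))/3) = -5075519/(-8796 - (-56)*(29 - 2*(-1))/3) = -5075519/(-8796 - (-56)*(29 + 2)/3) = -5075519/(-8796 - (-56)*31/3) = -5075519/(-8796 - 28/3*(-62)) = -5075519/(-8796 + 1736/3) = -5075519/(-24652/3) = -5075519*(-3/24652) = 15226557/24652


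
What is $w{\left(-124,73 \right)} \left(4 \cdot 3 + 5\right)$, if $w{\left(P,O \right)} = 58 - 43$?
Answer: $255$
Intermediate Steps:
$w{\left(P,O \right)} = 15$
$w{\left(-124,73 \right)} \left(4 \cdot 3 + 5\right) = 15 \left(4 \cdot 3 + 5\right) = 15 \left(12 + 5\right) = 15 \cdot 17 = 255$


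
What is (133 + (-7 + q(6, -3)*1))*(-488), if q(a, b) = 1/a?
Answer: -184708/3 ≈ -61569.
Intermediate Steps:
(133 + (-7 + q(6, -3)*1))*(-488) = (133 + (-7 + 1/6))*(-488) = (133 + (-7 + (⅙)*1))*(-488) = (133 + (-7 + ⅙))*(-488) = (133 - 41/6)*(-488) = (757/6)*(-488) = -184708/3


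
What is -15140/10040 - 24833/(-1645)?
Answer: 11220901/825790 ≈ 13.588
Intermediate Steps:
-15140/10040 - 24833/(-1645) = -15140*1/10040 - 24833*(-1/1645) = -757/502 + 24833/1645 = 11220901/825790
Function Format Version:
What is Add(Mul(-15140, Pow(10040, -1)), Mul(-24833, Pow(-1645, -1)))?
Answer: Rational(11220901, 825790) ≈ 13.588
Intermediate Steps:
Add(Mul(-15140, Pow(10040, -1)), Mul(-24833, Pow(-1645, -1))) = Add(Mul(-15140, Rational(1, 10040)), Mul(-24833, Rational(-1, 1645))) = Add(Rational(-757, 502), Rational(24833, 1645)) = Rational(11220901, 825790)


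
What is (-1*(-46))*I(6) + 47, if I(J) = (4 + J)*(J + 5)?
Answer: 5107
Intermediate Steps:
I(J) = (4 + J)*(5 + J)
(-1*(-46))*I(6) + 47 = (-1*(-46))*(20 + 6**2 + 9*6) + 47 = 46*(20 + 36 + 54) + 47 = 46*110 + 47 = 5060 + 47 = 5107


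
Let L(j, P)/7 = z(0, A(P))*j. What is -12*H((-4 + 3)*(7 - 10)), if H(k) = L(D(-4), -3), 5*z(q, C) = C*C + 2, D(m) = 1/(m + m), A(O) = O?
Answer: 231/10 ≈ 23.100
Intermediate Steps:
D(m) = 1/(2*m)
z(q, C) = ⅖ + C²/5 (z(q, C) = (C*C + 2)/5 = (C² + 2)/5 = (2 + C²)/5 = ⅖ + C²/5)
L(j, P) = 7*j*(⅖ + P²/5) (L(j, P) = 7*((⅖ + P²/5)*j) = 7*(j*(⅖ + P²/5)) = 7*j*(⅖ + P²/5))
H(k) = -77/40 (H(k) = 7*((½)/(-4))*(2 + (-3)²)/5 = 7*((½)*(-¼))*(2 + 9)/5 = (7/5)*(-⅛)*11 = -77/40)
-12*H((-4 + 3)*(7 - 10)) = -12*(-77/40) = 231/10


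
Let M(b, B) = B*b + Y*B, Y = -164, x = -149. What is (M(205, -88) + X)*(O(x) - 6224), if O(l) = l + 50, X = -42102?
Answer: 289024330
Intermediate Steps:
M(b, B) = -164*B + B*b (M(b, B) = B*b - 164*B = -164*B + B*b)
O(l) = 50 + l
(M(205, -88) + X)*(O(x) - 6224) = (-88*(-164 + 205) - 42102)*((50 - 149) - 6224) = (-88*41 - 42102)*(-99 - 6224) = (-3608 - 42102)*(-6323) = -45710*(-6323) = 289024330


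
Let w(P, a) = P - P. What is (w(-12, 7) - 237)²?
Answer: 56169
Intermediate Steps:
w(P, a) = 0
(w(-12, 7) - 237)² = (0 - 237)² = (-237)² = 56169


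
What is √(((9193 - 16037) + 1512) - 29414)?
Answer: I*√34746 ≈ 186.4*I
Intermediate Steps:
√(((9193 - 16037) + 1512) - 29414) = √((-6844 + 1512) - 29414) = √(-5332 - 29414) = √(-34746) = I*√34746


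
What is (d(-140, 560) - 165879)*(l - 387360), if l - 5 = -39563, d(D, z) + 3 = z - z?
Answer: 70818011676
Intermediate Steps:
d(D, z) = -3 (d(D, z) = -3 + (z - z) = -3 + 0 = -3)
l = -39558 (l = 5 - 39563 = -39558)
(d(-140, 560) - 165879)*(l - 387360) = (-3 - 165879)*(-39558 - 387360) = -165882*(-426918) = 70818011676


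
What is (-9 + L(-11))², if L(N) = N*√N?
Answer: -1250 + 198*I*√11 ≈ -1250.0 + 656.69*I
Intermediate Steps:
L(N) = N^(3/2)
(-9 + L(-11))² = (-9 + (-11)^(3/2))² = (-9 - 11*I*√11)²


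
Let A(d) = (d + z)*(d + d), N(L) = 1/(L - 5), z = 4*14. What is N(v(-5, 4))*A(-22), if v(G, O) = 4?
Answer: 1496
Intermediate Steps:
z = 56
N(L) = 1/(-5 + L)
A(d) = 2*d*(56 + d) (A(d) = (d + 56)*(d + d) = (56 + d)*(2*d) = 2*d*(56 + d))
N(v(-5, 4))*A(-22) = (2*(-22)*(56 - 22))/(-5 + 4) = (2*(-22)*34)/(-1) = -1*(-1496) = 1496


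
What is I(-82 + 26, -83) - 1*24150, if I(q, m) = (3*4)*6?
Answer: -24078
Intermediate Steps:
I(q, m) = 72 (I(q, m) = 12*6 = 72)
I(-82 + 26, -83) - 1*24150 = 72 - 1*24150 = 72 - 24150 = -24078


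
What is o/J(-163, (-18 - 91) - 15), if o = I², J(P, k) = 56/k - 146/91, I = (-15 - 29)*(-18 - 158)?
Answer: -21146757632/725 ≈ -2.9168e+7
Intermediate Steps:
I = 7744 (I = -44*(-176) = 7744)
J(P, k) = -146/91 + 56/k (J(P, k) = 56/k - 146*1/91 = 56/k - 146/91 = -146/91 + 56/k)
o = 59969536 (o = 7744² = 59969536)
o/J(-163, (-18 - 91) - 15) = 59969536/(-146/91 + 56/((-18 - 91) - 15)) = 59969536/(-146/91 + 56/(-109 - 15)) = 59969536/(-146/91 + 56/(-124)) = 59969536/(-146/91 + 56*(-1/124)) = 59969536/(-146/91 - 14/31) = 59969536/(-5800/2821) = 59969536*(-2821/5800) = -21146757632/725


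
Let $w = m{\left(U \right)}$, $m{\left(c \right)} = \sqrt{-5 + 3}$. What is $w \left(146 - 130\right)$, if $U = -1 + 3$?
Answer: $16 i \sqrt{2} \approx 22.627 i$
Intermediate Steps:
$U = 2$
$m{\left(c \right)} = i \sqrt{2}$ ($m{\left(c \right)} = \sqrt{-2} = i \sqrt{2}$)
$w = i \sqrt{2} \approx 1.4142 i$
$w \left(146 - 130\right) = i \sqrt{2} \left(146 - 130\right) = i \sqrt{2} \cdot 16 = 16 i \sqrt{2}$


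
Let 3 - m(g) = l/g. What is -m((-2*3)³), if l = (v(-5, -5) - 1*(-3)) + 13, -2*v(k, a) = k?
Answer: -1333/432 ≈ -3.0856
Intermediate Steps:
v(k, a) = -k/2
l = 37/2 (l = (-½*(-5) - 1*(-3)) + 13 = (5/2 + 3) + 13 = 11/2 + 13 = 37/2 ≈ 18.500)
m(g) = 3 - 37/(2*g)
-m((-2*3)³) = -(3 - 37/(2*((-2*3)³))) = -(3 - 37/(2*((-6)³))) = -(3 - 37/2/(-216)) = -(3 - 37/2*(-1/216)) = -(3 + 37/432) = -1*1333/432 = -1333/432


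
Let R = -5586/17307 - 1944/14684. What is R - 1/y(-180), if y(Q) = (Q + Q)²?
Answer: -138805911511/304963185600 ≈ -0.45516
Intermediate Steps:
y(Q) = 4*Q² (y(Q) = (2*Q)² = 4*Q²)
R = -9639136/21177999 (R = -5586*1/17307 - 1944*1/14684 = -1862/5769 - 486/3671 = -9639136/21177999 ≈ -0.45515)
R - 1/y(-180) = -9639136/21177999 - 1/(4*(-180)²) = -9639136/21177999 - 1/(4*32400) = -9639136/21177999 - 1/129600 = -138805911511/304963185600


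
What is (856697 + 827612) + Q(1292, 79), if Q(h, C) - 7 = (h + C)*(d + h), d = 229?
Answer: 3769607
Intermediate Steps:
Q(h, C) = 7 + (229 + h)*(C + h) (Q(h, C) = 7 + (h + C)*(229 + h) = 7 + (C + h)*(229 + h) = 7 + (229 + h)*(C + h))
(856697 + 827612) + Q(1292, 79) = (856697 + 827612) + (7 + 1292**2 + 229*79 + 229*1292 + 79*1292) = 1684309 + (7 + 1669264 + 18091 + 295868 + 102068) = 1684309 + 2085298 = 3769607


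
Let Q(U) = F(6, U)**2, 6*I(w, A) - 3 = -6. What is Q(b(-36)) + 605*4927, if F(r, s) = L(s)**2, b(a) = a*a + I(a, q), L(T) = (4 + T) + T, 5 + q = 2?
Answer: 45347095681460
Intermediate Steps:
q = -3 (q = -5 + 2 = -3)
I(w, A) = -1/2 (I(w, A) = 1/2 + (1/6)*(-6) = 1/2 - 1 = -1/2)
L(T) = 4 + 2*T
b(a) = -1/2 + a**2 (b(a) = a*a - 1/2 = a**2 - 1/2 = -1/2 + a**2)
F(r, s) = (4 + 2*s)**2
Q(U) = 16*(2 + U)**4 (Q(U) = (4*(2 + U)**2)**2 = 16*(2 + U)**4)
Q(b(-36)) + 605*4927 = 16*(2 + (-1/2 + (-36)**2))**4 + 605*4927 = 16*(2 + (-1/2 + 1296))**4 + 2980835 = 16*(2 + 2591/2)**4 + 2980835 = 16*(2595/2)**4 + 2980835 = 16*(45347092700625/16) + 2980835 = 45347092700625 + 2980835 = 45347095681460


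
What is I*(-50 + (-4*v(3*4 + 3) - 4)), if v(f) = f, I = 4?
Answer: -456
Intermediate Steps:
I*(-50 + (-4*v(3*4 + 3) - 4)) = 4*(-50 + (-4*(3*4 + 3) - 4)) = 4*(-50 + (-4*(12 + 3) - 4)) = 4*(-50 + (-4*15 - 4)) = 4*(-50 + (-60 - 4)) = 4*(-50 - 64) = 4*(-114) = -456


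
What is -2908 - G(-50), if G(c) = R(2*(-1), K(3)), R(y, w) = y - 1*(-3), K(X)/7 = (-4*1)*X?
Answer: -2909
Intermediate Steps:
K(X) = -28*X (K(X) = 7*((-4*1)*X) = 7*(-4*X) = -28*X)
R(y, w) = 3 + y (R(y, w) = y + 3 = 3 + y)
G(c) = 1 (G(c) = 3 + 2*(-1) = 3 - 2 = 1)
-2908 - G(-50) = -2908 - 1*1 = -2908 - 1 = -2909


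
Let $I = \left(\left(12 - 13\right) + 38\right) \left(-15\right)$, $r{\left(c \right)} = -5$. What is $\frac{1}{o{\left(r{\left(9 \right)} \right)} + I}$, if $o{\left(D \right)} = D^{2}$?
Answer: $- \frac{1}{530} \approx -0.0018868$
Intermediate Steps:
$I = -555$ ($I = \left(-1 + 38\right) \left(-15\right) = 37 \left(-15\right) = -555$)
$\frac{1}{o{\left(r{\left(9 \right)} \right)} + I} = \frac{1}{\left(-5\right)^{2} - 555} = \frac{1}{25 - 555} = \frac{1}{-530} = - \frac{1}{530}$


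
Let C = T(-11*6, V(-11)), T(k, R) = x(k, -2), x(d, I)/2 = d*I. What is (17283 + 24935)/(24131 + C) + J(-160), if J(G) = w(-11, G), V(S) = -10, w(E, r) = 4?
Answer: 139798/24395 ≈ 5.7306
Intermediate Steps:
x(d, I) = 2*I*d (x(d, I) = 2*(d*I) = 2*(I*d) = 2*I*d)
T(k, R) = -4*k (T(k, R) = 2*(-2)*k = -4*k)
C = 264 (C = -(-44)*6 = -4*(-66) = 264)
J(G) = 4
(17283 + 24935)/(24131 + C) + J(-160) = (17283 + 24935)/(24131 + 264) + 4 = 42218/24395 + 4 = 139798/24395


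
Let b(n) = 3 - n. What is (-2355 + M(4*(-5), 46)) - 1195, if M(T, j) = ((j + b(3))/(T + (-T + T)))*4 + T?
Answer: -17896/5 ≈ -3579.2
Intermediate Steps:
M(T, j) = T + 4*j/T (M(T, j) = ((j + (3 - 1*3))/(T + (-T + T)))*4 + T = ((j + (3 - 3))/(T + 0))*4 + T = ((j + 0)/T)*4 + T = (j/T)*4 + T = 4*j/T + T = T + 4*j/T)
(-2355 + M(4*(-5), 46)) - 1195 = (-2355 + (4*(-5) + 4*46/(4*(-5)))) - 1195 = (-2355 + (-20 + 4*46/(-20))) - 1195 = (-2355 + (-20 + 4*46*(-1/20))) - 1195 = (-2355 + (-20 - 46/5)) - 1195 = (-2355 - 146/5) - 1195 = -11921/5 - 1195 = -17896/5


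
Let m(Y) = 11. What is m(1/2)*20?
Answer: 220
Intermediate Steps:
m(1/2)*20 = 11*20 = 220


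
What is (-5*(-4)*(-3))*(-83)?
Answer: 4980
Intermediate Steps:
(-5*(-4)*(-3))*(-83) = (20*(-3))*(-83) = -60*(-83) = 4980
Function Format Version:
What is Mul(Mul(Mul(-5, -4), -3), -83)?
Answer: 4980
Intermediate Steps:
Mul(Mul(Mul(-5, -4), -3), -83) = Mul(Mul(20, -3), -83) = Mul(-60, -83) = 4980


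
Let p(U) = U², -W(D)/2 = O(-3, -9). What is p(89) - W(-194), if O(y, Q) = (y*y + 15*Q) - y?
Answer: 7675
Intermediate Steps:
O(y, Q) = y² - y + 15*Q (O(y, Q) = (y² + 15*Q) - y = y² - y + 15*Q)
W(D) = 246 (W(D) = -2*((-3)² - 1*(-3) + 15*(-9)) = -2*(9 + 3 - 135) = -2*(-123) = 246)
p(89) - W(-194) = 89² - 1*246 = 7921 - 246 = 7675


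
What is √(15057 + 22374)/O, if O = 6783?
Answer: √4159/2261 ≈ 0.028523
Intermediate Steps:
√(15057 + 22374)/O = √(15057 + 22374)/6783 = √37431*(1/6783) = (3*√4159)*(1/6783) = √4159/2261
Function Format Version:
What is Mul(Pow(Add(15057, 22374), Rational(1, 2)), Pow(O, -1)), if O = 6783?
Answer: Mul(Rational(1, 2261), Pow(4159, Rational(1, 2))) ≈ 0.028523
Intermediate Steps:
Mul(Pow(Add(15057, 22374), Rational(1, 2)), Pow(O, -1)) = Mul(Pow(Add(15057, 22374), Rational(1, 2)), Pow(6783, -1)) = Mul(Pow(37431, Rational(1, 2)), Rational(1, 6783)) = Mul(Mul(3, Pow(4159, Rational(1, 2))), Rational(1, 6783)) = Mul(Rational(1, 2261), Pow(4159, Rational(1, 2)))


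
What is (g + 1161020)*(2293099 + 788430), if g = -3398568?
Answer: -6895069050892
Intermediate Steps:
(g + 1161020)*(2293099 + 788430) = (-3398568 + 1161020)*(2293099 + 788430) = -2237548*3081529 = -6895069050892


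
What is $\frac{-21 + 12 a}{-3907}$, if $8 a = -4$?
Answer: $\frac{27}{3907} \approx 0.0069107$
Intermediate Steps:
$a = - \frac{1}{2}$ ($a = \frac{1}{8} \left(-4\right) = - \frac{1}{2} \approx -0.5$)
$\frac{-21 + 12 a}{-3907} = \frac{-21 + 12 \left(- \frac{1}{2}\right)}{-3907} = \left(-21 - 6\right) \left(- \frac{1}{3907}\right) = \left(-27\right) \left(- \frac{1}{3907}\right) = \frac{27}{3907}$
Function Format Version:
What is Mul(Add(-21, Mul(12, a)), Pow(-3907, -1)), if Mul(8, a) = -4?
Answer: Rational(27, 3907) ≈ 0.0069107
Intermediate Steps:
a = Rational(-1, 2) (a = Mul(Rational(1, 8), -4) = Rational(-1, 2) ≈ -0.50000)
Mul(Add(-21, Mul(12, a)), Pow(-3907, -1)) = Mul(Add(-21, Mul(12, Rational(-1, 2))), Pow(-3907, -1)) = Mul(Add(-21, -6), Rational(-1, 3907)) = Mul(-27, Rational(-1, 3907)) = Rational(27, 3907)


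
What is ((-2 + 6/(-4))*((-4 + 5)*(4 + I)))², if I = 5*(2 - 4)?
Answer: 441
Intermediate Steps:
I = -10 (I = 5*(-2) = -10)
((-2 + 6/(-4))*((-4 + 5)*(4 + I)))² = ((-2 + 6/(-4))*((-4 + 5)*(4 - 10)))² = ((-2 + 6*(-¼))*(1*(-6)))² = ((-2 - 3/2)*(-6))² = (-7/2*(-6))² = 21² = 441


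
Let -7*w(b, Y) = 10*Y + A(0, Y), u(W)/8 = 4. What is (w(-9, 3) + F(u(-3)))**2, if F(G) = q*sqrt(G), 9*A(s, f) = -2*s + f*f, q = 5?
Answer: 40161/49 - 1240*sqrt(2)/7 ≈ 569.09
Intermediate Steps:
u(W) = 32 (u(W) = 8*4 = 32)
A(s, f) = -2*s/9 + f**2/9 (A(s, f) = (-2*s + f*f)/9 = (-2*s + f**2)/9 = (f**2 - 2*s)/9 = -2*s/9 + f**2/9)
w(b, Y) = -10*Y/7 - Y**2/63 (w(b, Y) = -(10*Y + (-2/9*0 + Y**2/9))/7 = -(10*Y + (0 + Y**2/9))/7 = -(10*Y + Y**2/9)/7 = -10*Y/7 - Y**2/63)
F(G) = 5*sqrt(G)
(w(-9, 3) + F(u(-3)))**2 = ((1/63)*3*(-90 - 1*3) + 5*sqrt(32))**2 = ((1/63)*3*(-90 - 3) + 5*(4*sqrt(2)))**2 = ((1/63)*3*(-93) + 20*sqrt(2))**2 = (-31/7 + 20*sqrt(2))**2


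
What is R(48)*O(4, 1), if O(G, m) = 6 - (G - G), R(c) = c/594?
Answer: 16/33 ≈ 0.48485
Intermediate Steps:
R(c) = c/594 (R(c) = c*(1/594) = c/594)
O(G, m) = 6 (O(G, m) = 6 - 1*0 = 6 + 0 = 6)
R(48)*O(4, 1) = ((1/594)*48)*6 = (8/99)*6 = 16/33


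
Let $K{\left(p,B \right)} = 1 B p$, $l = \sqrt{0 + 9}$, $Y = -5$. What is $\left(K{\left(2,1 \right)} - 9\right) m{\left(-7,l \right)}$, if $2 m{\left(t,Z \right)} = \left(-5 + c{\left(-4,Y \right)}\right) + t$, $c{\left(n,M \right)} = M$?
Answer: $\frac{119}{2} \approx 59.5$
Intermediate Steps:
$l = 3$ ($l = \sqrt{9} = 3$)
$K{\left(p,B \right)} = B p$
$m{\left(t,Z \right)} = -5 + \frac{t}{2}$ ($m{\left(t,Z \right)} = \frac{\left(-5 - 5\right) + t}{2} = \frac{-10 + t}{2} = -5 + \frac{t}{2}$)
$\left(K{\left(2,1 \right)} - 9\right) m{\left(-7,l \right)} = \left(1 \cdot 2 - 9\right) \left(-5 + \frac{1}{2} \left(-7\right)\right) = \left(2 - 9\right) \left(-5 - \frac{7}{2}\right) = \left(-7\right) \left(- \frac{17}{2}\right) = \frac{119}{2}$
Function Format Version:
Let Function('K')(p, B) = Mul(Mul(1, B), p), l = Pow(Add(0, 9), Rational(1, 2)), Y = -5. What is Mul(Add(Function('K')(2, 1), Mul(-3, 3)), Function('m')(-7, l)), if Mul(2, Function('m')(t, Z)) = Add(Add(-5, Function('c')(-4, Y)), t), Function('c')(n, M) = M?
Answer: Rational(119, 2) ≈ 59.500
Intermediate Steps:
l = 3 (l = Pow(9, Rational(1, 2)) = 3)
Function('K')(p, B) = Mul(B, p)
Function('m')(t, Z) = Add(-5, Mul(Rational(1, 2), t)) (Function('m')(t, Z) = Mul(Rational(1, 2), Add(Add(-5, -5), t)) = Mul(Rational(1, 2), Add(-10, t)) = Add(-5, Mul(Rational(1, 2), t)))
Mul(Add(Function('K')(2, 1), Mul(-3, 3)), Function('m')(-7, l)) = Mul(Add(Mul(1, 2), Mul(-3, 3)), Add(-5, Mul(Rational(1, 2), -7))) = Mul(Add(2, -9), Add(-5, Rational(-7, 2))) = Mul(-7, Rational(-17, 2)) = Rational(119, 2)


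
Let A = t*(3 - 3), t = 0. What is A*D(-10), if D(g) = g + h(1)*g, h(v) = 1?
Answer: 0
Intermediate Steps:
D(g) = 2*g (D(g) = g + 1*g = g + g = 2*g)
A = 0 (A = 0*(3 - 3) = 0*0 = 0)
A*D(-10) = 0*(2*(-10)) = 0*(-20) = 0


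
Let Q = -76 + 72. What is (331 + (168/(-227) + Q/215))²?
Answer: 259771453100329/2381928025 ≈ 1.0906e+5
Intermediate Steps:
Q = -4
(331 + (168/(-227) + Q/215))² = (331 + (168/(-227) - 4/215))² = (331 + (168*(-1/227) - 4*1/215))² = (331 + (-168/227 - 4/215))² = (331 - 37028/48805)² = (16117427/48805)² = 259771453100329/2381928025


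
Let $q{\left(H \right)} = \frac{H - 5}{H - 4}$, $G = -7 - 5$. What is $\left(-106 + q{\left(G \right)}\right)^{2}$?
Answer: $\frac{2819041}{256} \approx 11012.0$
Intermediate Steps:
$G = -12$ ($G = -7 - 5 = -12$)
$q{\left(H \right)} = \frac{-5 + H}{-4 + H}$
$\left(-106 + q{\left(G \right)}\right)^{2} = \left(-106 + \frac{-5 - 12}{-4 - 12}\right)^{2} = \left(-106 + \frac{1}{-16} \left(-17\right)\right)^{2} = \left(-106 - - \frac{17}{16}\right)^{2} = \left(-106 + \frac{17}{16}\right)^{2} = \left(- \frac{1679}{16}\right)^{2} = \frac{2819041}{256}$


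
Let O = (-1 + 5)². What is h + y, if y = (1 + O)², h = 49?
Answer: 338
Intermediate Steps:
O = 16 (O = 4² = 16)
y = 289 (y = (1 + 16)² = 17² = 289)
h + y = 49 + 289 = 338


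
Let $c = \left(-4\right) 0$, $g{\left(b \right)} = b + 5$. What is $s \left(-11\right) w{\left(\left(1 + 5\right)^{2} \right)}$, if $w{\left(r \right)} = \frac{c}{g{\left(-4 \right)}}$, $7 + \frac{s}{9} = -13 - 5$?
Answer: $0$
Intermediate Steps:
$g{\left(b \right)} = 5 + b$
$c = 0$
$s = -225$ ($s = -63 + 9 \left(-13 - 5\right) = -63 + 9 \left(-18\right) = -63 - 162 = -225$)
$w{\left(r \right)} = 0$ ($w{\left(r \right)} = \frac{0}{5 - 4} = \frac{0}{1} = 0 \cdot 1 = 0$)
$s \left(-11\right) w{\left(\left(1 + 5\right)^{2} \right)} = \left(-225\right) \left(-11\right) 0 = 2475 \cdot 0 = 0$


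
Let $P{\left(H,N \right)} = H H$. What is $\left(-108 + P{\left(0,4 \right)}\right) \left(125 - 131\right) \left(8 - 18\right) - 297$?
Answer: $-6777$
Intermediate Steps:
$P{\left(H,N \right)} = H^{2}$
$\left(-108 + P{\left(0,4 \right)}\right) \left(125 - 131\right) \left(8 - 18\right) - 297 = \left(-108 + 0^{2}\right) \left(125 - 131\right) \left(8 - 18\right) - 297 = \left(-108 + 0\right) \left(-6\right) \left(8 - 18\right) - 297 = \left(-108\right) \left(-6\right) \left(-10\right) - 297 = 648 \left(-10\right) - 297 = -6480 - 297 = -6777$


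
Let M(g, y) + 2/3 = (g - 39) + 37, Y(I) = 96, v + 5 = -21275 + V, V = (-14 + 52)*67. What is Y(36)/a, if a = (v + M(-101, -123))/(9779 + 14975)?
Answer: -7129152/56513 ≈ -126.15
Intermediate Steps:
V = 2546 (V = 38*67 = 2546)
v = -18734 (v = -5 + (-21275 + 2546) = -5 - 18729 = -18734)
M(g, y) = -8/3 + g (M(g, y) = -⅔ + ((g - 39) + 37) = -⅔ + ((-39 + g) + 37) = -⅔ + (-2 + g) = -8/3 + g)
a = -56513/74262 (a = (-18734 + (-8/3 - 101))/(9779 + 14975) = (-18734 - 311/3)/24754 = -56513/3*1/24754 = -56513/74262 ≈ -0.76099)
Y(36)/a = 96/(-56513/74262) = 96*(-74262/56513) = -7129152/56513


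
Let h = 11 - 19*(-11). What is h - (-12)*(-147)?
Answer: -1544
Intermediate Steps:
h = 220 (h = 11 + 209 = 220)
h - (-12)*(-147) = 220 - (-12)*(-147) = 220 - 1*1764 = 220 - 1764 = -1544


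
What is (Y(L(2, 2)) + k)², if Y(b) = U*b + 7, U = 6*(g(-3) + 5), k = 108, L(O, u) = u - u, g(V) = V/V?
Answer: 13225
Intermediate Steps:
g(V) = 1
L(O, u) = 0
U = 36 (U = 6*(1 + 5) = 6*6 = 36)
Y(b) = 7 + 36*b (Y(b) = 36*b + 7 = 7 + 36*b)
(Y(L(2, 2)) + k)² = ((7 + 36*0) + 108)² = ((7 + 0) + 108)² = (7 + 108)² = 115² = 13225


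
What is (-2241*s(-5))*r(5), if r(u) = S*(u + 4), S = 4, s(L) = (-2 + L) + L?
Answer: 968112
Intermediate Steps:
s(L) = -2 + 2*L
r(u) = 16 + 4*u (r(u) = 4*(u + 4) = 4*(4 + u) = 16 + 4*u)
(-2241*s(-5))*r(5) = (-2241*(-2 + 2*(-5)))*(16 + 4*5) = (-2241*(-2 - 10))*(16 + 20) = -2241*(-12)*36 = 26892*36 = 968112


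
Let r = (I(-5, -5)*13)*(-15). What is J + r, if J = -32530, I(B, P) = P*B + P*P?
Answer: -42280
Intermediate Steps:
I(B, P) = P² + B*P (I(B, P) = B*P + P² = P² + B*P)
r = -9750 (r = (-5*(-5 - 5)*13)*(-15) = (-5*(-10)*13)*(-15) = (50*13)*(-15) = 650*(-15) = -9750)
J + r = -32530 - 9750 = -42280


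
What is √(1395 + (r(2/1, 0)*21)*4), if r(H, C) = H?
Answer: √1563 ≈ 39.535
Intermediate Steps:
√(1395 + (r(2/1, 0)*21)*4) = √(1395 + ((2/1)*21)*4) = √(1395 + ((2*1)*21)*4) = √(1395 + (2*21)*4) = √(1395 + 42*4) = √(1395 + 168) = √1563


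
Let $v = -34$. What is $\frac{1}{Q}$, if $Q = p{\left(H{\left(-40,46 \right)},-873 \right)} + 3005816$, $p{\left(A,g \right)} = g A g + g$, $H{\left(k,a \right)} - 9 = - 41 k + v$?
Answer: $\frac{1}{1233843278} \approx 8.1048 \cdot 10^{-10}$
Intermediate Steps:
$H{\left(k,a \right)} = -25 - 41 k$ ($H{\left(k,a \right)} = 9 - \left(34 + 41 k\right) = -25 - 41 k$)
$p{\left(A,g \right)} = g + A g^{2}$ ($p{\left(A,g \right)} = A g g + g = A g^{2} + g = g + A g^{2}$)
$Q = 1233843278$ ($Q = - 873 \left(1 + \left(-25 - -1640\right) \left(-873\right)\right) + 3005816 = - 873 \left(1 + \left(-25 + 1640\right) \left(-873\right)\right) + 3005816 = - 873 \left(1 + 1615 \left(-873\right)\right) + 3005816 = - 873 \left(1 - 1409895\right) + 3005816 = \left(-873\right) \left(-1409894\right) + 3005816 = 1230837462 + 3005816 = 1233843278$)
$\frac{1}{Q} = \frac{1}{1233843278}$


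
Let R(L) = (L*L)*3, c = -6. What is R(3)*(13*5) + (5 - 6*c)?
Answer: 1796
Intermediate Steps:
R(L) = 3*L² (R(L) = L²*3 = 3*L²)
R(3)*(13*5) + (5 - 6*c) = (3*3²)*(13*5) + (5 - 6*(-6)) = (3*9)*65 + (5 + 36) = 27*65 + 41 = 1755 + 41 = 1796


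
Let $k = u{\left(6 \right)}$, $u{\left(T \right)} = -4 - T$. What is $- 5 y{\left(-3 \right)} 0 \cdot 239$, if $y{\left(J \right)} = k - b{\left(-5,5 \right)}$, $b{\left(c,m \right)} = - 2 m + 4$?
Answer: $0$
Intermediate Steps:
$b{\left(c,m \right)} = 4 - 2 m$
$k = -10$ ($k = -4 - 6 = -10$)
$y{\left(J \right)} = -4$ ($y{\left(J \right)} = -10 - \left(4 - 10\right) = -10 - -6 = -10 + 6 = -4$)
$- 5 y{\left(-3 \right)} 0 \cdot 239 = \left(-5\right) \left(-4\right) 0 \cdot 239 = 20 \cdot 0 \cdot 239 = 0 \cdot 239 = 0$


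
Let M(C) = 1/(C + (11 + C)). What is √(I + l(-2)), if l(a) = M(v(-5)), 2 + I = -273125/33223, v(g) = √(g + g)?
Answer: √66446*√((-1851029 - 339571*I*√10)/(11 + 2*I*√10))/33223 ≈ 0.0061643 - 3.1863*I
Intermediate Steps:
v(g) = √2*√g (v(g) = √(2*g) = √2*√g)
M(C) = 1/(11 + 2*C)
I = -339571/33223 (I = -2 - 273125/33223 = -339571/33223 ≈ -10.221)
l(a) = 1/(11 + 2*I*√10) (l(a) = 1/(11 + 2*(√2*√(-5))) = 1/(11 + 2*(√2*(I*√5))) = 1/(11 + 2*(I*√10)) = 1/(11 + 2*I*√10))
√(I + l(-2)) = √(-339571/33223 + (11/161 - 2*I*√10/161)) = √(-54305478/5348903 - 2*I*√10/161)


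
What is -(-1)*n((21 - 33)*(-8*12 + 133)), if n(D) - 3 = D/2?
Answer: -219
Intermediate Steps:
n(D) = 3 + D/2
-(-1)*n((21 - 33)*(-8*12 + 133)) = -(-1)*(3 + ((21 - 33)*(-8*12 + 133))/2) = -(-1)*(3 + (-12*(-96 + 133))/2) = -(-1)*(3 + (-12*37)/2) = -(-1)*(3 + (1/2)*(-444)) = -(-1)*(3 - 222) = -(-1)*(-219) = -1*219 = -219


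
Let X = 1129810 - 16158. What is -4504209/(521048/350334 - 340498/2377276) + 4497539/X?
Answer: -1044406135197323452741397/311651859119640308 ≈ -3.3512e+6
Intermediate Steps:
X = 1113652
-4504209/(521048/350334 - 340498/2377276) + 4497539/X = -4504209/(521048/350334 - 340498/2377276) + 4497539/1113652 = -4504209/(521048*(1/350334) - 340498*1/2377276) + 4497539*(1/1113652) = -4504209/(260524/175167 - 170249/1188638) + 4497539/1113652 = -4504209/279846719729/208210152546 + 4497539/1113652 = -4504209*208210152546/279846719729 + 4497539/1113652 = -937822042989066114/279846719729 + 4497539/1113652 = -1044406135197323452741397/311651859119640308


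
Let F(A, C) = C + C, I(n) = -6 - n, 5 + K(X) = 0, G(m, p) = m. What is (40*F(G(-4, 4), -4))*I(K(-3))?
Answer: 320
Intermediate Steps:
K(X) = -5 (K(X) = -5 + 0 = -5)
F(A, C) = 2*C
(40*F(G(-4, 4), -4))*I(K(-3)) = (40*(2*(-4)))*(-6 - 1*(-5)) = (40*(-8))*(-6 + 5) = -320*(-1) = 320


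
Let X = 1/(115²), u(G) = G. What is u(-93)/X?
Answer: -1229925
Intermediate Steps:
X = 1/13225 ≈ 7.5614e-5
u(-93)/X = -93/1/13225 = -93*13225 = -1229925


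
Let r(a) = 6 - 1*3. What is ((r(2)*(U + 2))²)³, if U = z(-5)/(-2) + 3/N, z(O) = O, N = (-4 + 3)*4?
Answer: 8303765625/4096 ≈ 2.0273e+6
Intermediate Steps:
N = -4 (N = -1*4 = -4)
r(a) = 3 (r(a) = 6 - 3 = 3)
U = 7/4 (U = -5/(-2) + 3/(-4) = -5*(-½) + 3*(-¼) = 5/2 - ¾ = 7/4 ≈ 1.7500)
((r(2)*(U + 2))²)³ = ((3*(7/4 + 2))²)³ = ((3*(15/4))²)³ = ((45/4)²)³ = (2025/16)³ = 8303765625/4096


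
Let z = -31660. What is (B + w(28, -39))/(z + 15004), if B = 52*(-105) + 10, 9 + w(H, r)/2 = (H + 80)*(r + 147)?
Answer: -4465/4164 ≈ -1.0723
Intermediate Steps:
w(H, r) = -18 + 2*(80 + H)*(147 + r) (w(H, r) = -18 + 2*((H + 80)*(r + 147)) = -18 + 2*((80 + H)*(147 + r)) = -18 + 2*(80 + H)*(147 + r))
B = -5450 (B = -5460 + 10 = -5450)
(B + w(28, -39))/(z + 15004) = (-5450 + (23502 + 160*(-39) + 294*28 + 2*28*(-39)))/(-31660 + 15004) = (-5450 + (23502 - 6240 + 8232 - 2184))/(-16656) = (-5450 + 23310)*(-1/16656) = 17860*(-1/16656) = -4465/4164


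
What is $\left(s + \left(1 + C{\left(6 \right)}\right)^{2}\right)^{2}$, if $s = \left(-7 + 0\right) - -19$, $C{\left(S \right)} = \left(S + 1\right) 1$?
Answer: $5776$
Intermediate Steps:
$C{\left(S \right)} = 1 + S$ ($C{\left(S \right)} = \left(1 + S\right) 1 = 1 + S$)
$s = 12$ ($s = -7 + 19 = 12$)
$\left(s + \left(1 + C{\left(6 \right)}\right)^{2}\right)^{2} = \left(12 + \left(1 + \left(1 + 6\right)\right)^{2}\right)^{2} = \left(12 + \left(1 + 7\right)^{2}\right)^{2} = \left(12 + 8^{2}\right)^{2} = \left(12 + 64\right)^{2} = 76^{2} = 5776$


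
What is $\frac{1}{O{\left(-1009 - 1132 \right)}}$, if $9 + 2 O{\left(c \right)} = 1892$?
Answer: $\frac{2}{1883} \approx 0.0010621$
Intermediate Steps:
$O{\left(c \right)} = \frac{1883}{2}$ ($O{\left(c \right)} = - \frac{9}{2} + \frac{1}{2} \cdot 1892 = - \frac{9}{2} + 946 = \frac{1883}{2}$)
$\frac{1}{O{\left(-1009 - 1132 \right)}} = \frac{1}{\frac{1883}{2}} = \frac{2}{1883}$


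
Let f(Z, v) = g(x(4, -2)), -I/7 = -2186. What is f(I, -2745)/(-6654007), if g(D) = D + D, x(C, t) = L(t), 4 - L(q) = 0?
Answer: -8/6654007 ≈ -1.2023e-6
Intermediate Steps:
I = 15302 (I = -7*(-2186) = 15302)
L(q) = 4 (L(q) = 4 - 1*0 = 4 + 0 = 4)
x(C, t) = 4
g(D) = 2*D
f(Z, v) = 8 (f(Z, v) = 2*4 = 8)
f(I, -2745)/(-6654007) = 8/(-6654007) = 8*(-1/6654007) = -8/6654007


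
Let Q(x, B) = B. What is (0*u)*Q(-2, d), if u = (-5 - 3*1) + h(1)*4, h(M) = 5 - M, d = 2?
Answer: 0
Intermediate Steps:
u = 8 (u = (-5 - 3*1) + (5 - 1*1)*4 = (-5 - 3) + (5 - 1)*4 = -8 + 4*4 = -8 + 16 = 8)
(0*u)*Q(-2, d) = (0*8)*2 = 0*2 = 0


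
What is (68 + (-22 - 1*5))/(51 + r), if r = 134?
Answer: 41/185 ≈ 0.22162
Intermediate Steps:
(68 + (-22 - 1*5))/(51 + r) = (68 + (-22 - 1*5))/(51 + 134) = (68 + (-22 - 5))/185 = (68 - 27)*(1/185) = 41*(1/185) = 41/185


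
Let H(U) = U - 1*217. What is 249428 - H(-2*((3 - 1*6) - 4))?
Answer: 249631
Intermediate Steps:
H(U) = -217 + U (H(U) = U - 217 = -217 + U)
249428 - H(-2*((3 - 1*6) - 4)) = 249428 - (-217 - 2*((3 - 1*6) - 4)) = 249428 - (-217 - 2*((3 - 6) - 4)) = 249428 - (-217 - 2*(-3 - 4)) = 249428 - (-217 - 2*(-7)) = 249428 - (-217 + 14) = 249428 - 1*(-203) = 249428 + 203 = 249631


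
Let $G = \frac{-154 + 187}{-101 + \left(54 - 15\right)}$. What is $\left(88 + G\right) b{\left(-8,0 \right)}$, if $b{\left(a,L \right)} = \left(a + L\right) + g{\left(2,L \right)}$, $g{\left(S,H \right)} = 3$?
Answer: $- \frac{27115}{62} \approx -437.34$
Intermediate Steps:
$G = - \frac{33}{62}$ ($G = \frac{33}{-101 + 39} = \frac{33}{-62} = 33 \left(- \frac{1}{62}\right) = - \frac{33}{62} \approx -0.53226$)
$b{\left(a,L \right)} = 3 + L + a$ ($b{\left(a,L \right)} = \left(a + L\right) + 3 = \left(L + a\right) + 3 = 3 + L + a$)
$\left(88 + G\right) b{\left(-8,0 \right)} = \left(88 - \frac{33}{62}\right) \left(3 + 0 - 8\right) = \frac{5423}{62} \left(-5\right) = - \frac{27115}{62}$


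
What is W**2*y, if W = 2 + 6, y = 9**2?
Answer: 5184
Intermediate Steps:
y = 81
W = 8
W**2*y = 8**2*81 = 64*81 = 5184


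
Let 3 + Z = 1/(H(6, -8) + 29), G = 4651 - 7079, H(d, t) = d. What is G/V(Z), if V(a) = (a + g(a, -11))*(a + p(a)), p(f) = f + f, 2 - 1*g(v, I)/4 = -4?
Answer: 743575/57408 ≈ 12.952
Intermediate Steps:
g(v, I) = 24 (g(v, I) = 8 - 4*(-4) = 8 + 16 = 24)
p(f) = 2*f
G = -2428
Z = -104/35 (Z = -3 + 1/(6 + 29) = -3 + 1/35 = -104/35 ≈ -2.9714)
V(a) = 3*a*(24 + a) (V(a) = (a + 24)*(a + 2*a) = (24 + a)*(3*a) = 3*a*(24 + a))
G/V(Z) = -2428*(-35/(312*(24 - 104/35))) = -2428/(3*(-104/35)*(736/35)) = -2428/(-229632/1225) = -2428*(-1225/229632) = 743575/57408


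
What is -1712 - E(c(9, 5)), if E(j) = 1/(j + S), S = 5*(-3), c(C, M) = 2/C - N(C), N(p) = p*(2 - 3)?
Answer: -89015/52 ≈ -1711.8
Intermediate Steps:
N(p) = -p (N(p) = p*(-1) = -p)
c(C, M) = C + 2/C (c(C, M) = 2/C - (-1)*C = 2/C + C = C + 2/C)
S = -15
E(j) = 1/(-15 + j) (E(j) = 1/(j - 15) = 1/(-15 + j))
-1712 - E(c(9, 5)) = -1712 - 1/(-15 + (9 + 2/9)) = -1712 - 1/(-15 + 83/9) = -1712 - 1/(-52/9) = -1712 - 1*(-9/52) = -1712 + 9/52 = -89015/52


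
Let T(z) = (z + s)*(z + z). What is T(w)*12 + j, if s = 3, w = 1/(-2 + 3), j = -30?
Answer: 66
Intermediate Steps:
w = 1 (w = 1/1 = 1)
T(z) = 2*z*(3 + z) (T(z) = (z + 3)*(z + z) = (3 + z)*(2*z) = 2*z*(3 + z))
T(w)*12 + j = (2*1*(3 + 1))*12 - 30 = (2*1*4)*12 - 30 = 8*12 - 30 = 96 - 30 = 66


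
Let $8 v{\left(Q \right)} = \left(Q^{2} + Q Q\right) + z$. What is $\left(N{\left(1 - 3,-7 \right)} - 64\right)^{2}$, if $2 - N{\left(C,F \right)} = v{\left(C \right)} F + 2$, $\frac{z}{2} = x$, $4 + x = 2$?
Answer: $\frac{14641}{4} \approx 3660.3$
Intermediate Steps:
$x = -2$ ($x = -4 + 2 = -2$)
$z = -4$ ($z = 2 \left(-2\right) = -4$)
$v{\left(Q \right)} = - \frac{1}{2} + \frac{Q^{2}}{4}$ ($v{\left(Q \right)} = \frac{\left(Q^{2} + Q Q\right) - 4}{8} = \frac{\left(Q^{2} + Q^{2}\right) - 4}{8} = \frac{2 Q^{2} - 4}{8} = \frac{-4 + 2 Q^{2}}{8} = - \frac{1}{2} + \frac{Q^{2}}{4}$)
$N{\left(C,F \right)} = - F \left(- \frac{1}{2} + \frac{C^{2}}{4}\right)$ ($N{\left(C,F \right)} = 2 - \left(\left(- \frac{1}{2} + \frac{C^{2}}{4}\right) F + 2\right) = 2 - \left(F \left(- \frac{1}{2} + \frac{C^{2}}{4}\right) + 2\right) = 2 - \left(2 + F \left(- \frac{1}{2} + \frac{C^{2}}{4}\right)\right) = - F \left(- \frac{1}{2} + \frac{C^{2}}{4}\right)$)
$\left(N{\left(1 - 3,-7 \right)} - 64\right)^{2} = \left(\frac{1}{4} \left(-7\right) \left(2 - \left(1 - 3\right)^{2}\right) - 64\right)^{2} = \left(\frac{1}{4} \left(-7\right) \left(2 - \left(-2\right)^{2}\right) - 64\right)^{2} = \left(\frac{1}{4} \left(-7\right) \left(2 - 4\right) - 64\right)^{2} = \left(\frac{1}{4} \left(-7\right) \left(-2\right) - 64\right)^{2} = \left(\frac{7}{2} - 64\right)^{2} = \left(- \frac{121}{2}\right)^{2} = \frac{14641}{4}$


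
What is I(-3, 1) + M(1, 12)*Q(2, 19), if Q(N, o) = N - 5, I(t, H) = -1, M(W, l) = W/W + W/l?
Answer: -17/4 ≈ -4.2500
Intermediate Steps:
M(W, l) = 1 + W/l
Q(N, o) = -5 + N
I(-3, 1) + M(1, 12)*Q(2, 19) = -1 + ((1 + 12)/12)*(-5 + 2) = -1 + ((1/12)*13)*(-3) = -1 + (13/12)*(-3) = -1 - 13/4 = -17/4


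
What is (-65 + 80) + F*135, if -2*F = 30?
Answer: -2010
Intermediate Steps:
F = -15 (F = -½*30 = -15)
(-65 + 80) + F*135 = (-65 + 80) - 15*135 = 15 - 2025 = -2010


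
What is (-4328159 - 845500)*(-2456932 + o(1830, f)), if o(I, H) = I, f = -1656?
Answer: 12701860558218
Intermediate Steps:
(-4328159 - 845500)*(-2456932 + o(1830, f)) = (-4328159 - 845500)*(-2456932 + 1830) = -5173659*(-2455102) = 12701860558218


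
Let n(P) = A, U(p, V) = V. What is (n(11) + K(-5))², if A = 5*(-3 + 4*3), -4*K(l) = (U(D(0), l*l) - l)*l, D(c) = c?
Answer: 27225/4 ≈ 6806.3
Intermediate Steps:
K(l) = -l*(l² - l)/4 (K(l) = -(l*l - l)*l/4 = -(l² - l)*l/4 = -l*(l² - l)/4)
A = 45 (A = 5*(-3 + 12) = 5*9 = 45)
n(P) = 45
(n(11) + K(-5))² = (45 + (¼)*(-5)²*(1 - 1*(-5)))² = (45 + (¼)*25*(1 + 5))² = (45 + (¼)*25*6)² = (45 + 75/2)² = (165/2)² = 27225/4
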